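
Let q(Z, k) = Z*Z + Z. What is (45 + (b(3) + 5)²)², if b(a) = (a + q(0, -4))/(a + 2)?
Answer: 3644281/625 ≈ 5830.9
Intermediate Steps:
q(Z, k) = Z + Z² (q(Z, k) = Z² + Z = Z + Z²)
b(a) = a/(2 + a) (b(a) = (a + 0*(1 + 0))/(a + 2) = (a + 0*1)/(2 + a) = (a + 0)/(2 + a) = a/(2 + a))
(45 + (b(3) + 5)²)² = (45 + (3/(2 + 3) + 5)²)² = (45 + (3/5 + 5)²)² = (45 + (3*(⅕) + 5)²)² = (45 + (⅗ + 5)²)² = (45 + (28/5)²)² = (45 + 784/25)² = (1909/25)² = 3644281/625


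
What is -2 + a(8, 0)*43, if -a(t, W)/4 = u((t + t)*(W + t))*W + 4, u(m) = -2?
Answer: -690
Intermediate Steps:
a(t, W) = -16 + 8*W (a(t, W) = -4*(-2*W + 4) = -4*(4 - 2*W) = -16 + 8*W)
-2 + a(8, 0)*43 = -2 + (-16 + 8*0)*43 = -2 + (-16 + 0)*43 = -2 - 16*43 = -2 - 688 = -690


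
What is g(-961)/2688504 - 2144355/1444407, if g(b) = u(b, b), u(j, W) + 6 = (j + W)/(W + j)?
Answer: -1921704738985/1294431332376 ≈ -1.4846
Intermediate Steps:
u(j, W) = -5 (u(j, W) = -6 + (j + W)/(W + j) = -6 + (W + j)/(W + j) = -6 + 1 = -5)
g(b) = -5
g(-961)/2688504 - 2144355/1444407 = -5/2688504 - 2144355/1444407 = -5*1/2688504 - 2144355*1/1444407 = -5/2688504 - 714785/481469 = -1921704738985/1294431332376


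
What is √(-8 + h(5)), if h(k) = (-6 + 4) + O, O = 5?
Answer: I*√5 ≈ 2.2361*I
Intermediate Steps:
h(k) = 3 (h(k) = (-6 + 4) + 5 = -2 + 5 = 3)
√(-8 + h(5)) = √(-8 + 3) = √(-5) = I*√5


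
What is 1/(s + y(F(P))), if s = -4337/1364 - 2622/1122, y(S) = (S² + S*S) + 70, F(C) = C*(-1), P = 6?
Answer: 23188/3164779 ≈ 0.0073269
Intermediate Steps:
F(C) = -C
y(S) = 70 + 2*S² (y(S) = (S² + S²) + 70 = 2*S² + 70 = 70 + 2*S²)
s = -127917/23188 (s = -4337*1/1364 - 2622*1/1122 = -4337/1364 - 437/187 = -127917/23188 ≈ -5.5165)
1/(s + y(F(P))) = 1/(-127917/23188 + (70 + 2*(-1*6)²)) = 1/(-127917/23188 + (70 + 2*(-6)²)) = 1/(-127917/23188 + (70 + 2*36)) = 1/(-127917/23188 + (70 + 72)) = 1/(-127917/23188 + 142) = 1/(3164779/23188) = 23188/3164779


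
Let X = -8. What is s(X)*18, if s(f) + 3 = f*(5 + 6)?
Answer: -1638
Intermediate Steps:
s(f) = -3 + 11*f (s(f) = -3 + f*(5 + 6) = -3 + f*11 = -3 + 11*f)
s(X)*18 = (-3 + 11*(-8))*18 = (-3 - 88)*18 = -91*18 = -1638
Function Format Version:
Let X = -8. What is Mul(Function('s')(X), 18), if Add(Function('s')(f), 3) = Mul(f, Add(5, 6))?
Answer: -1638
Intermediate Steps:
Function('s')(f) = Add(-3, Mul(11, f)) (Function('s')(f) = Add(-3, Mul(f, Add(5, 6))) = Add(-3, Mul(f, 11)) = Add(-3, Mul(11, f)))
Mul(Function('s')(X), 18) = Mul(Add(-3, Mul(11, -8)), 18) = Mul(Add(-3, -88), 18) = Mul(-91, 18) = -1638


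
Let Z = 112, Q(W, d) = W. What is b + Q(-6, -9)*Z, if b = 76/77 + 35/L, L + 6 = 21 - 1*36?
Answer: -155389/231 ≈ -672.68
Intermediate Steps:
L = -21 (L = -6 + (21 - 1*36) = -6 + (21 - 36) = -6 - 15 = -21)
b = -157/231 (b = 76/77 + 35/(-21) = 76*(1/77) + 35*(-1/21) = 76/77 - 5/3 = -157/231 ≈ -0.67965)
b + Q(-6, -9)*Z = -157/231 - 6*112 = -157/231 - 672 = -155389/231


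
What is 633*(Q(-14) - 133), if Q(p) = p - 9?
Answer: -98748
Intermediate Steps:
Q(p) = -9 + p
633*(Q(-14) - 133) = 633*((-9 - 14) - 133) = 633*(-23 - 133) = 633*(-156) = -98748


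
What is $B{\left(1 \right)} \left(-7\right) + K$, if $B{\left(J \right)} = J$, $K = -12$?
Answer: $-19$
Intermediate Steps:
$B{\left(1 \right)} \left(-7\right) + K = 1 \left(-7\right) - 12 = -7 - 12 = -19$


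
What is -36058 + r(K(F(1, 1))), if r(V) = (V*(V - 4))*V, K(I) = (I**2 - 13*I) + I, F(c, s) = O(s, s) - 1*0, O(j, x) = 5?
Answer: -83833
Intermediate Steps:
F(c, s) = 5 (F(c, s) = 5 - 1*0 = 5 + 0 = 5)
K(I) = I**2 - 12*I
r(V) = V**2*(-4 + V) (r(V) = (V*(-4 + V))*V = V**2*(-4 + V))
-36058 + r(K(F(1, 1))) = -36058 + (5*(-12 + 5))**2*(-4 + 5*(-12 + 5)) = -36058 + (5*(-7))**2*(-4 + 5*(-7)) = -36058 + (-35)**2*(-4 - 35) = -36058 + 1225*(-39) = -36058 - 47775 = -83833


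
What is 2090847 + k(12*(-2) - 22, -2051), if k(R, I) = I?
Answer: 2088796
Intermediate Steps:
2090847 + k(12*(-2) - 22, -2051) = 2090847 - 2051 = 2088796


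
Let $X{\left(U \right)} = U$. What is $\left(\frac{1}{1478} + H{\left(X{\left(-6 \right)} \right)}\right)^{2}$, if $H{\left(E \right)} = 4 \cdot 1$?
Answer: $\frac{34963569}{2184484} \approx 16.005$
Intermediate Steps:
$H{\left(E \right)} = 4$
$\left(\frac{1}{1478} + H{\left(X{\left(-6 \right)} \right)}\right)^{2} = \left(\frac{1}{1478} + 4\right)^{2} = \left(\frac{5913}{1478}\right)^{2} = \frac{34963569}{2184484}$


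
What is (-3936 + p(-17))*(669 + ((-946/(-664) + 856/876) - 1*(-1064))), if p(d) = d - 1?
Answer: -83151037741/12118 ≈ -6.8618e+6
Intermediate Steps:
p(d) = -1 + d
(-3936 + p(-17))*(669 + ((-946/(-664) + 856/876) - 1*(-1064))) = (-3936 + (-1 - 17))*(669 + ((-946/(-664) + 856/876) - 1*(-1064))) = (-3936 - 18)*(669 + ((-946*(-1/664) + 856*(1/876)) + 1064)) = -3954*(669 + ((473/332 + 214/219) + 1064)) = -3954*(669 + (174635/72708 + 1064)) = -3954*(669 + 77535947/72708) = -3954*126177599/72708 = -83151037741/12118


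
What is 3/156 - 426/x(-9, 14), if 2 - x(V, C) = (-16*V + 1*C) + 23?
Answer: 22331/9308 ≈ 2.3991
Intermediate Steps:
x(V, C) = -21 - C + 16*V (x(V, C) = 2 - ((-16*V + 1*C) + 23) = 2 - ((-16*V + C) + 23) = 2 - ((C - 16*V) + 23) = 2 - (23 + C - 16*V) = 2 + (-23 - C + 16*V) = -21 - C + 16*V)
3/156 - 426/x(-9, 14) = 3/156 - 426/(-21 - 1*14 + 16*(-9)) = 3*(1/156) - 426/(-21 - 14 - 144) = 1/52 - 426/(-179) = 1/52 - 426*(-1/179) = 1/52 + 426/179 = 22331/9308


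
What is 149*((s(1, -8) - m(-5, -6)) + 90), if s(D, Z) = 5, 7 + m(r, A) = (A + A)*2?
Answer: 18774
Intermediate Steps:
m(r, A) = -7 + 4*A (m(r, A) = -7 + (A + A)*2 = -7 + (2*A)*2 = -7 + 4*A)
149*((s(1, -8) - m(-5, -6)) + 90) = 149*((5 - (-7 + 4*(-6))) + 90) = 149*((5 - (-7 - 24)) + 90) = 149*((5 - 1*(-31)) + 90) = 149*((5 + 31) + 90) = 149*(36 + 90) = 149*126 = 18774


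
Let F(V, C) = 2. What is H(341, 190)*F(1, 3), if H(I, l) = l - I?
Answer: -302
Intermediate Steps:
H(341, 190)*F(1, 3) = (190 - 1*341)*2 = (190 - 341)*2 = -151*2 = -302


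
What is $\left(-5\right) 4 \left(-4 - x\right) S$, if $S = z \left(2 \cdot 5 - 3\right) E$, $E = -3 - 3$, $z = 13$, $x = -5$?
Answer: $10920$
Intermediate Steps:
$E = -6$ ($E = -3 - 3 = -6$)
$S = -546$ ($S = 13 \left(2 \cdot 5 - 3\right) \left(-6\right) = 13 \left(10 - 3\right) \left(-6\right) = 13 \cdot 7 \left(-6\right) = 91 \left(-6\right) = -546$)
$\left(-5\right) 4 \left(-4 - x\right) S = \left(-5\right) 4 \left(-4 - -5\right) \left(-546\right) = - 20 \left(-4 + 5\right) \left(-546\right) = \left(-20\right) 1 \left(-546\right) = \left(-20\right) \left(-546\right) = 10920$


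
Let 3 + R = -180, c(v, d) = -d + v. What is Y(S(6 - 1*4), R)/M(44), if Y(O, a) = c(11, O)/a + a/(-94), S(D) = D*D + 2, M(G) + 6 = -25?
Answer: -33019/533262 ≈ -0.061919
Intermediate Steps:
M(G) = -31 (M(G) = -6 - 25 = -31)
S(D) = 2 + D**2 (S(D) = D**2 + 2 = 2 + D**2)
c(v, d) = v - d
R = -183 (R = -3 - 180 = -183)
Y(O, a) = -a/94 + (11 - O)/a (Y(O, a) = (11 - O)/a + a/(-94) = (11 - O)/a + a*(-1/94) = (11 - O)/a - a/94 = -a/94 + (11 - O)/a)
Y(S(6 - 1*4), R)/M(44) = ((11 - (2 + (6 - 1*4)**2) - 1/94*(-183)**2)/(-183))/(-31) = -(11 - (2 + (6 - 4)**2) - 1/94*33489)/183*(-1/31) = -(11 - (2 + 2**2) - 33489/94)/183*(-1/31) = -(11 - (2 + 4) - 33489/94)/183*(-1/31) = -(11 - 1*6 - 33489/94)/183*(-1/31) = -(11 - 6 - 33489/94)/183*(-1/31) = -1/183*(-33019/94)*(-1/31) = (33019/17202)*(-1/31) = -33019/533262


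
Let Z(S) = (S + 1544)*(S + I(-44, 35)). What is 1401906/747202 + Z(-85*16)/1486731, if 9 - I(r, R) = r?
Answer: 952281997355/555444188331 ≈ 1.7145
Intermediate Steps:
I(r, R) = 9 - r
Z(S) = (53 + S)*(1544 + S) (Z(S) = (S + 1544)*(S + (9 - 1*(-44))) = (1544 + S)*(S + (9 + 44)) = (1544 + S)*(S + 53) = (1544 + S)*(53 + S) = (53 + S)*(1544 + S))
1401906/747202 + Z(-85*16)/1486731 = 1401906/747202 + (81832 + (-85*16)² + 1597*(-85*16))/1486731 = 1401906*(1/747202) + (81832 + (-1360)² + 1597*(-1360))*(1/1486731) = 700953/373601 + (81832 + 1849600 - 2171920)*(1/1486731) = 700953/373601 - 240488*1/1486731 = 700953/373601 - 240488/1486731 = 952281997355/555444188331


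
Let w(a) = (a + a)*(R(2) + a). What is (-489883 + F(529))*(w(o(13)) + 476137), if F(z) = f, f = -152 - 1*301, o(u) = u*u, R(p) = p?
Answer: -261807552160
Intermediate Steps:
o(u) = u²
w(a) = 2*a*(2 + a) (w(a) = (a + a)*(2 + a) = (2*a)*(2 + a) = 2*a*(2 + a))
f = -453 (f = -152 - 301 = -453)
F(z) = -453
(-489883 + F(529))*(w(o(13)) + 476137) = (-489883 - 453)*(2*13²*(2 + 13²) + 476137) = -490336*(2*169*(2 + 169) + 476137) = -490336*(2*169*171 + 476137) = -490336*(57798 + 476137) = -490336*533935 = -261807552160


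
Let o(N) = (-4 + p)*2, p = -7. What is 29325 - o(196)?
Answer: 29347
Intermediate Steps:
o(N) = -22 (o(N) = (-4 - 7)*2 = -11*2 = -22)
29325 - o(196) = 29325 - 1*(-22) = 29325 + 22 = 29347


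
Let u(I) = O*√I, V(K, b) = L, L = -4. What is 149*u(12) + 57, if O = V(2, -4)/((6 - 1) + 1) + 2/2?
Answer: 57 + 298*√3/3 ≈ 229.05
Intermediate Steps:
V(K, b) = -4
O = ⅓ (O = -4/((6 - 1) + 1) + 2/2 = -4/(5 + 1) + 2*(½) = -4/6 + 1 = -4*⅙ + 1 = -⅔ + 1 = ⅓ ≈ 0.33333)
u(I) = √I/3
149*u(12) + 57 = 149*(√12/3) + 57 = 149*((2*√3)/3) + 57 = 149*(2*√3/3) + 57 = 298*√3/3 + 57 = 57 + 298*√3/3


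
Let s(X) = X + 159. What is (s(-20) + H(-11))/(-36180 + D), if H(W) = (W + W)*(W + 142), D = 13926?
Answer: 2743/22254 ≈ 0.12326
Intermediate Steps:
H(W) = 2*W*(142 + W) (H(W) = (2*W)*(142 + W) = 2*W*(142 + W))
s(X) = 159 + X
(s(-20) + H(-11))/(-36180 + D) = ((159 - 20) + 2*(-11)*(142 - 11))/(-36180 + 13926) = (139 + 2*(-11)*131)/(-22254) = (139 - 2882)*(-1/22254) = -2743*(-1/22254) = 2743/22254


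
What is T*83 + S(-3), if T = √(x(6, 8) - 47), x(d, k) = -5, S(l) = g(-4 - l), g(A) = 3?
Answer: 3 + 166*I*√13 ≈ 3.0 + 598.52*I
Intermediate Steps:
S(l) = 3
T = 2*I*√13 (T = √(-5 - 47) = √(-52) = 2*I*√13 ≈ 7.2111*I)
T*83 + S(-3) = (2*I*√13)*83 + 3 = 166*I*√13 + 3 = 3 + 166*I*√13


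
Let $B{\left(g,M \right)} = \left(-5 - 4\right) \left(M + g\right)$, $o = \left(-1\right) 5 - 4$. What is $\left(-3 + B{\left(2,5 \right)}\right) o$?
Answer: $594$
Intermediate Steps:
$o = -9$ ($o = -5 - 4 = -9$)
$B{\left(g,M \right)} = - 9 M - 9 g$ ($B{\left(g,M \right)} = - 9 \left(M + g\right) = - 9 M - 9 g$)
$\left(-3 + B{\left(2,5 \right)}\right) o = \left(-3 - 63\right) \left(-9\right) = \left(-66\right) \left(-9\right) = 594$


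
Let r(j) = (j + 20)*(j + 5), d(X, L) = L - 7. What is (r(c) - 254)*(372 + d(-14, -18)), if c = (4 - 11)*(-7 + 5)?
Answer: 136024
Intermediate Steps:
d(X, L) = -7 + L
c = 14 (c = -7*(-2) = 14)
r(j) = (5 + j)*(20 + j) (r(j) = (20 + j)*(5 + j) = (5 + j)*(20 + j))
(r(c) - 254)*(372 + d(-14, -18)) = ((100 + 14² + 25*14) - 254)*(372 + (-7 - 18)) = ((100 + 196 + 350) - 254)*(372 - 25) = (646 - 254)*347 = 392*347 = 136024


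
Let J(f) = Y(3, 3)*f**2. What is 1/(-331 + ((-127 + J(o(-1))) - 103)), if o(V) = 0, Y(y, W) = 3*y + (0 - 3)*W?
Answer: -1/561 ≈ -0.0017825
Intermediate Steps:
Y(y, W) = -3*W + 3*y (Y(y, W) = 3*y - 3*W = -3*W + 3*y)
J(f) = 0 (J(f) = (-3*3 + 3*3)*f**2 = (-9 + 9)*f**2 = 0*f**2 = 0)
1/(-331 + ((-127 + J(o(-1))) - 103)) = 1/(-331 + ((-127 + 0) - 103)) = 1/(-331 + (-127 - 103)) = 1/(-331 - 230) = 1/(-561) = -1/561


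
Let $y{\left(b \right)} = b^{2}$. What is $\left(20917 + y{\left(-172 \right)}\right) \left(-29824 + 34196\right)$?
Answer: $220790372$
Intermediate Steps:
$\left(20917 + y{\left(-172 \right)}\right) \left(-29824 + 34196\right) = \left(20917 + \left(-172\right)^{2}\right) \left(-29824 + 34196\right) = \left(20917 + 29584\right) 4372 = 50501 \cdot 4372 = 220790372$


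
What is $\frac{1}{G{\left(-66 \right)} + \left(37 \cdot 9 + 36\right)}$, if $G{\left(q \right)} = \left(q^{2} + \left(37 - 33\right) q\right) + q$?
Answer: $\frac{1}{4395} \approx 0.00022753$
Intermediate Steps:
$G{\left(q \right)} = q^{2} + 5 q$ ($G{\left(q \right)} = \left(q^{2} + \left(37 - 33\right) q\right) + q = \left(q^{2} + 4 q\right) + q = q^{2} + 5 q$)
$\frac{1}{G{\left(-66 \right)} + \left(37 \cdot 9 + 36\right)} = \frac{1}{- 66 \left(5 - 66\right) + \left(37 \cdot 9 + 36\right)} = \frac{1}{\left(-66\right) \left(-61\right) + \left(333 + 36\right)} = \frac{1}{4026 + 369} = \frac{1}{4395}$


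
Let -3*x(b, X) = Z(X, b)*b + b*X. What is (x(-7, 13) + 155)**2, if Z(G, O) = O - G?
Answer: 173056/9 ≈ 19228.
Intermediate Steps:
x(b, X) = -X*b/3 - b*(b - X)/3 (x(b, X) = -((b - X)*b + b*X)/3 = -(b*(b - X) + X*b)/3 = -(X*b + b*(b - X))/3 = -X*b/3 - b*(b - X)/3)
(x(-7, 13) + 155)**2 = (-1/3*(-7)**2 + 155)**2 = (-1/3*49 + 155)**2 = (-49/3 + 155)**2 = (416/3)**2 = 173056/9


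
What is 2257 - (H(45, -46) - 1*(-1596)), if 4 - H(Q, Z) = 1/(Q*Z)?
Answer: 1359989/2070 ≈ 657.00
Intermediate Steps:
H(Q, Z) = 4 - 1/(Q*Z)
2257 - (H(45, -46) - 1*(-1596)) = 2257 - ((4 - 1/(45*(-46))) - 1*(-1596)) = 2257 - ((4 - 1*1/45*(-1/46)) + 1596) = 2257 - ((4 + 1/2070) + 1596) = 2257 - (8281/2070 + 1596) = 2257 - 1*3312001/2070 = 2257 - 3312001/2070 = 1359989/2070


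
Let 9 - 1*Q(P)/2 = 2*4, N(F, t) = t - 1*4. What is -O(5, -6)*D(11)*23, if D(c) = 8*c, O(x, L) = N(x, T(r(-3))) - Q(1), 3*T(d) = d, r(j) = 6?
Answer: 8096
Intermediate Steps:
T(d) = d/3
N(F, t) = -4 + t (N(F, t) = t - 4 = -4 + t)
Q(P) = 2 (Q(P) = 18 - 4*4 = 18 - 2*8 = 18 - 16 = 2)
O(x, L) = -4 (O(x, L) = (-4 + (⅓)*6) - 1*2 = (-4 + 2) - 2 = -2 - 2 = -4)
-O(5, -6)*D(11)*23 = -(-32*11)*23 = -(-4*88)*23 = -(-352)*23 = -1*(-8096) = 8096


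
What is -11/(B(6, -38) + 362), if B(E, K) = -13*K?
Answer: -11/856 ≈ -0.012850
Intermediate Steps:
-11/(B(6, -38) + 362) = -11/(-13*(-38) + 362) = -11/(494 + 362) = -11/856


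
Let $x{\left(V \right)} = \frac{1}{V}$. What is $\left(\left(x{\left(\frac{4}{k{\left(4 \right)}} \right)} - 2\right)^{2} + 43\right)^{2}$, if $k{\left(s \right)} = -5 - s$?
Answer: $\frac{954529}{256} \approx 3728.6$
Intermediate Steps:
$\left(\left(x{\left(\frac{4}{k{\left(4 \right)}} \right)} - 2\right)^{2} + 43\right)^{2} = \left(\left(\frac{1}{4 \frac{1}{-5 - 4}} - 2\right)^{2} + 43\right)^{2} = \left(\left(\frac{1}{4 \frac{1}{-9}} - 2\right)^{2} + 43\right)^{2} = \left(\left(\frac{1}{4 \left(- \frac{1}{9}\right)} - 2\right)^{2} + 43\right)^{2} = \left(\left(\frac{1}{- \frac{4}{9}} - 2\right)^{2} + 43\right)^{2} = \left(\left(- \frac{9}{4} - 2\right)^{2} + 43\right)^{2} = \left(\left(- \frac{17}{4}\right)^{2} + 43\right)^{2} = \left(\frac{289}{16} + 43\right)^{2} = \left(\frac{977}{16}\right)^{2} = \frac{954529}{256}$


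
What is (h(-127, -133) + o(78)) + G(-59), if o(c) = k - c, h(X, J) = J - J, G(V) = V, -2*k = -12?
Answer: -131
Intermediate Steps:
k = 6 (k = -1/2*(-12) = 6)
h(X, J) = 0
o(c) = 6 - c
(h(-127, -133) + o(78)) + G(-59) = (0 + (6 - 1*78)) - 59 = (0 + (6 - 78)) - 59 = (0 - 72) - 59 = -72 - 59 = -131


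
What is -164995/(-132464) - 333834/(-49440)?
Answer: 272803853/34109480 ≈ 7.9979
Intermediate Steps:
-164995/(-132464) - 333834/(-49440) = -164995*(-1/132464) - 333834*(-1/49440) = 164995/132464 + 55639/8240 = 272803853/34109480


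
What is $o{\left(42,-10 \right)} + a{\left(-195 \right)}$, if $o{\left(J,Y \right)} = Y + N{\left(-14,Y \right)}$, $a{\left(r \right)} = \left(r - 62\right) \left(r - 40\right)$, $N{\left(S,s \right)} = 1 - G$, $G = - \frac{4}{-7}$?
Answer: $\frac{422698}{7} \approx 60385.0$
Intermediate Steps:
$G = \frac{4}{7}$ ($G = \left(-4\right) \left(- \frac{1}{7}\right) = \frac{4}{7} \approx 0.57143$)
$N{\left(S,s \right)} = \frac{3}{7}$ ($N{\left(S,s \right)} = 1 - \frac{4}{7} = \frac{3}{7}$)
$a{\left(r \right)} = \left(-62 + r\right) \left(-40 + r\right)$
$o{\left(J,Y \right)} = \frac{3}{7} + Y$ ($o{\left(J,Y \right)} = Y + \frac{3}{7} = \frac{3}{7} + Y$)
$o{\left(42,-10 \right)} + a{\left(-195 \right)} = \left(\frac{3}{7} - 10\right) + \left(2480 + \left(-195\right)^{2} - -19890\right) = - \frac{67}{7} + \left(2480 + 38025 + 19890\right) = - \frac{67}{7} + 60395 = \frac{422698}{7}$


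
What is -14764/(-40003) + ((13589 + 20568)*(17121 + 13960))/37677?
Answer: 42469089844379/1507193031 ≈ 28178.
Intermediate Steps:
-14764/(-40003) + ((13589 + 20568)*(17121 + 13960))/37677 = -14764*(-1/40003) + (34157*31081)*(1/37677) = 14764/40003 + 1061633717*(1/37677) = 14764/40003 + 1061633717/37677 = 42469089844379/1507193031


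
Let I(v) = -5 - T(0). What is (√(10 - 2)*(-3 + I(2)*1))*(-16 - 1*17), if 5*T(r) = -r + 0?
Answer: 528*√2 ≈ 746.71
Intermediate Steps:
T(r) = -r/5 (T(r) = (-r + 0)/5 = (-r)/5 = -r/5)
I(v) = -5 (I(v) = -5 - (-1)*0/5 = -5 - 1*0 = -5 + 0 = -5)
(√(10 - 2)*(-3 + I(2)*1))*(-16 - 1*17) = (√(10 - 2)*(-3 - 5*1))*(-16 - 1*17) = (√8*(-3 - 5))*(-16 - 17) = ((2*√2)*(-8))*(-33) = -16*√2*(-33) = 528*√2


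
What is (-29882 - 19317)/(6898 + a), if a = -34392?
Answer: 49199/27494 ≈ 1.7894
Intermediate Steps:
(-29882 - 19317)/(6898 + a) = (-29882 - 19317)/(6898 - 34392) = -49199/(-27494) = -49199*(-1/27494) = 49199/27494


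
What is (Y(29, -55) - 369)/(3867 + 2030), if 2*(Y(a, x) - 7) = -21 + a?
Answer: -358/5897 ≈ -0.060709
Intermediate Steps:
Y(a, x) = -7/2 + a/2 (Y(a, x) = 7 + (-21 + a)/2 = 7 + (-21/2 + a/2) = -7/2 + a/2)
(Y(29, -55) - 369)/(3867 + 2030) = ((-7/2 + (½)*29) - 369)/(3867 + 2030) = ((-7/2 + 29/2) - 369)/5897 = (11 - 369)*(1/5897) = -358*1/5897 = -358/5897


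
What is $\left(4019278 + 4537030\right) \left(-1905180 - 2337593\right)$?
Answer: $-36302472562084$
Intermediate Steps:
$\left(4019278 + 4537030\right) \left(-1905180 - 2337593\right) = 8556308 \left(-4242773\right) = -36302472562084$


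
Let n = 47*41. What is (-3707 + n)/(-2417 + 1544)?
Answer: 1780/873 ≈ 2.0389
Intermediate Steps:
n = 1927
(-3707 + n)/(-2417 + 1544) = (-3707 + 1927)/(-2417 + 1544) = -1780/(-873) = -1780*(-1/873) = 1780/873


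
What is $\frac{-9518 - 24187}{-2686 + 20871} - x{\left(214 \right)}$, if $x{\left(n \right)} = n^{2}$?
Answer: $- \frac{166566793}{3637} \approx -45798.0$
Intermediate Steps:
$\frac{-9518 - 24187}{-2686 + 20871} - x{\left(214 \right)} = \frac{-9518 - 24187}{-2686 + 20871} - 214^{2} = - \frac{33705}{18185} - 45796 = \left(-33705\right) \frac{1}{18185} - 45796 = - \frac{6741}{3637} - 45796 = - \frac{166566793}{3637}$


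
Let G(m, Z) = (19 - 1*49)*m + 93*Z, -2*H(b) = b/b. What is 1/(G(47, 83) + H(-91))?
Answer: 2/12617 ≈ 0.00015852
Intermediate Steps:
H(b) = -½ (H(b) = -b/(2*b) = -½*1 = -½)
G(m, Z) = -30*m + 93*Z (G(m, Z) = (19 - 49)*m + 93*Z = -30*m + 93*Z)
1/(G(47, 83) + H(-91)) = 1/((-30*47 + 93*83) - ½) = 1/((-1410 + 7719) - ½) = 1/(6309 - ½) = 1/(12617/2) = 2/12617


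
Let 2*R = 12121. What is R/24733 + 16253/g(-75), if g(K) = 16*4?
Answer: 402373321/1582912 ≈ 254.20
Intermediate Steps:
R = 12121/2 (R = (1/2)*12121 = 12121/2 ≈ 6060.5)
g(K) = 64
R/24733 + 16253/g(-75) = (12121/2)/24733 + 16253/64 = (12121/2)*(1/24733) + 16253*(1/64) = 12121/49466 + 16253/64 = 402373321/1582912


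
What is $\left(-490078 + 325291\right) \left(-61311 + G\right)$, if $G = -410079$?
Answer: $77678943930$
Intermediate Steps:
$\left(-490078 + 325291\right) \left(-61311 + G\right) = \left(-490078 + 325291\right) \left(-61311 - 410079\right) = \left(-164787\right) \left(-471390\right) = 77678943930$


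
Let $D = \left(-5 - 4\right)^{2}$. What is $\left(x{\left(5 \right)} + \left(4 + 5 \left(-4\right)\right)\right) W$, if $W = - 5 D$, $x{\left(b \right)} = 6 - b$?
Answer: $6075$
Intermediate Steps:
$D = 81$ ($D = \left(-9\right)^{2} = 81$)
$W = -405$ ($W = \left(-5\right) 81 = -405$)
$\left(x{\left(5 \right)} + \left(4 + 5 \left(-4\right)\right)\right) W = \left(\left(6 - 5\right) + \left(4 + 5 \left(-4\right)\right)\right) \left(-405\right) = \left(\left(6 - 5\right) + \left(4 - 20\right)\right) \left(-405\right) = \left(1 - 16\right) \left(-405\right) = \left(-15\right) \left(-405\right) = 6075$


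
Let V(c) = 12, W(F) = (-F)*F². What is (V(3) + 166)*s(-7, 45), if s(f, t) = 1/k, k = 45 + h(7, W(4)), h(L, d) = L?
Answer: 89/26 ≈ 3.4231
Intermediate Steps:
W(F) = -F³
k = 52 (k = 45 + 7 = 52)
s(f, t) = 1/52
(V(3) + 166)*s(-7, 45) = (12 + 166)*(1/52) = 178*(1/52) = 89/26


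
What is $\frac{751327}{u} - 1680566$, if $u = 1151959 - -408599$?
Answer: $- \frac{2622619964501}{1560558} \approx -1.6806 \cdot 10^{6}$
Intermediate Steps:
$u = 1560558$ ($u = 1151959 + 408599 = 1560558$)
$\frac{751327}{u} - 1680566 = \frac{751327}{1560558} - 1680566 = - \frac{2622619964501}{1560558}$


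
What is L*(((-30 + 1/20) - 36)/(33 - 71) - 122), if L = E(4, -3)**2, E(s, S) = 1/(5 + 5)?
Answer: -91401/76000 ≈ -1.2026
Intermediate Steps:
E(s, S) = 1/10
L = 1/100 (L = (1/10)**2 = 1/100 ≈ 0.010000)
L*(((-30 + 1/20) - 36)/(33 - 71) - 122) = (((-30 + 1/20) - 36)/(33 - 71) - 122)/100 = (((-30 + 1/20) - 36)/(-38) - 122)/100 = ((-599/20 - 36)*(-1/38) - 122)/100 = (-1319/20*(-1/38) - 122)/100 = (1319/760 - 122)/100 = (1/100)*(-91401/760) = -91401/76000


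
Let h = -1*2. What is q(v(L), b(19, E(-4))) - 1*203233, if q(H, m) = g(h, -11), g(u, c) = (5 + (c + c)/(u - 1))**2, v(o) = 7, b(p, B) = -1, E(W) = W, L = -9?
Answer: -1827728/9 ≈ -2.0308e+5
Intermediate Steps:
h = -2
g(u, c) = (5 + 2*c/(-1 + u))**2 (g(u, c) = (5 + (2*c)/(-1 + u))**2 = (5 + 2*c/(-1 + u))**2)
q(H, m) = 1369/9 (q(H, m) = (-5 + 2*(-11) + 5*(-2))**2/(-1 - 2)**2 = (-5 - 22 - 10)**2/(-3)**2 = (1/9)*(-37)**2 = (1/9)*1369 = 1369/9)
q(v(L), b(19, E(-4))) - 1*203233 = 1369/9 - 1*203233 = 1369/9 - 203233 = -1827728/9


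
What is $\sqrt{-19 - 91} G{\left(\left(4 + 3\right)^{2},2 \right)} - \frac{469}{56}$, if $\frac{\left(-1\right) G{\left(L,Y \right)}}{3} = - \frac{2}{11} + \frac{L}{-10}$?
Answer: $- \frac{67}{8} + \frac{1677 i \sqrt{110}}{110} \approx -8.375 + 159.9 i$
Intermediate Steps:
$G{\left(L,Y \right)} = \frac{6}{11} + \frac{3 L}{10}$ ($G{\left(L,Y \right)} = - 3 \left(- \frac{2}{11} + \frac{L}{-10}\right) = - 3 \left(\left(-2\right) \frac{1}{11} + L \left(- \frac{1}{10}\right)\right) = - 3 \left(- \frac{2}{11} - \frac{L}{10}\right) = \frac{6}{11} + \frac{3 L}{10}$)
$\sqrt{-19 - 91} G{\left(\left(4 + 3\right)^{2},2 \right)} - \frac{469}{56} = \sqrt{-19 - 91} \left(\frac{6}{11} + \frac{3 \left(4 + 3\right)^{2}}{10}\right) - \frac{469}{56} = \sqrt{-110} \left(\frac{6}{11} + \frac{3 \cdot 7^{2}}{10}\right) - \frac{67}{8} = i \sqrt{110} \left(\frac{6}{11} + \frac{3}{10} \cdot 49\right) - \frac{67}{8} = i \sqrt{110} \left(\frac{6}{11} + \frac{147}{10}\right) - \frac{67}{8} = i \sqrt{110} \cdot \frac{1677}{110} - \frac{67}{8} = \frac{1677 i \sqrt{110}}{110} - \frac{67}{8} = - \frac{67}{8} + \frac{1677 i \sqrt{110}}{110}$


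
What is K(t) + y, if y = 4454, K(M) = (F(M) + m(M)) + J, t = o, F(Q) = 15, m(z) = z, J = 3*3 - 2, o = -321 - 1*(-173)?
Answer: 4328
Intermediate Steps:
o = -148 (o = -321 + 173 = -148)
J = 7 (J = 9 - 2 = 7)
t = -148
K(M) = 22 + M (K(M) = (15 + M) + 7 = 22 + M)
K(t) + y = (22 - 148) + 4454 = -126 + 4454 = 4328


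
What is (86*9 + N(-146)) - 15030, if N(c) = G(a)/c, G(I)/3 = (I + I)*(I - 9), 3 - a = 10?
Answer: -1041024/73 ≈ -14261.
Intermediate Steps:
a = -7 (a = 3 - 1*10 = 3 - 10 = -7)
G(I) = 6*I*(-9 + I) (G(I) = 3*((I + I)*(I - 9)) = 3*((2*I)*(-9 + I)) = 3*(2*I*(-9 + I)) = 6*I*(-9 + I))
N(c) = 672/c (N(c) = (6*(-7)*(-9 - 7))/c = (6*(-7)*(-16))/c = 672/c)
(86*9 + N(-146)) - 15030 = (86*9 + 672/(-146)) - 15030 = (774 + 672*(-1/146)) - 15030 = (774 - 336/73) - 15030 = 56166/73 - 15030 = -1041024/73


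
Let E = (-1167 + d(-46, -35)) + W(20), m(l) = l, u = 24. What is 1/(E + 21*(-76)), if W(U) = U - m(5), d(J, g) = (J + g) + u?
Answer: -1/2805 ≈ -0.00035651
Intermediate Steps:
d(J, g) = 24 + J + g (d(J, g) = (J + g) + 24 = 24 + J + g)
W(U) = -5 + U (W(U) = U - 1*5 = U - 5 = -5 + U)
E = -1209 (E = (-1167 + (24 - 46 - 35)) + (-5 + 20) = (-1167 - 57) + 15 = -1224 + 15 = -1209)
1/(E + 21*(-76)) = 1/(-1209 + 21*(-76)) = 1/(-1209 - 1596) = 1/(-2805) = -1/2805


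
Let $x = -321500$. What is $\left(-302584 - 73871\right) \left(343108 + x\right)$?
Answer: $-8134439640$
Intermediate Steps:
$\left(-302584 - 73871\right) \left(343108 + x\right) = \left(-302584 - 73871\right) \left(343108 - 321500\right) = \left(-376455\right) 21608 = -8134439640$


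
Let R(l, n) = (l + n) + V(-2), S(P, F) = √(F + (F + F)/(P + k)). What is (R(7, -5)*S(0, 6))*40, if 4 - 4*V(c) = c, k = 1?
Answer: 420*√2 ≈ 593.97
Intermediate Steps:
V(c) = 1 - c/4
S(P, F) = √(F + 2*F/(1 + P)) (S(P, F) = √(F + (F + F)/(P + 1)) = √(F + (2*F)/(1 + P)) = √(F + 2*F/(1 + P)))
R(l, n) = 3/2 + l + n (R(l, n) = (l + n) + (1 - ¼*(-2)) = (l + n) + (1 + ½) = (l + n) + 3/2 = 3/2 + l + n)
(R(7, -5)*S(0, 6))*40 = ((3/2 + 7 - 5)*√(6*(3 + 0)/(1 + 0)))*40 = (7*√(6*3/1)/2)*40 = (7*√(6*1*3)/2)*40 = (7*√18/2)*40 = (7*(3*√2)/2)*40 = (21*√2/2)*40 = 420*√2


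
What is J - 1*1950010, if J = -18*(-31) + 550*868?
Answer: -1472052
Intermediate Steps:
J = 477958 (J = 558 + 477400 = 477958)
J - 1*1950010 = 477958 - 1*1950010 = 477958 - 1950010 = -1472052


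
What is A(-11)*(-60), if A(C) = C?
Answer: 660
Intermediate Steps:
A(-11)*(-60) = -11*(-60) = 660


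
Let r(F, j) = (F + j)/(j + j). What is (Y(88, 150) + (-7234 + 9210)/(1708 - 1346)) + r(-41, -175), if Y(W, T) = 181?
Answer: 5925623/31675 ≈ 187.08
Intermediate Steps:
r(F, j) = (F + j)/(2*j) (r(F, j) = (F + j)/((2*j)) = (F + j)*(1/(2*j)) = (F + j)/(2*j))
(Y(88, 150) + (-7234 + 9210)/(1708 - 1346)) + r(-41, -175) = (181 + (-7234 + 9210)/(1708 - 1346)) + (1/2)*(-41 - 175)/(-175) = (181 + 1976/362) + (1/2)*(-1/175)*(-216) = (181 + 1976*(1/362)) + 108/175 = (181 + 988/181) + 108/175 = 33749/181 + 108/175 = 5925623/31675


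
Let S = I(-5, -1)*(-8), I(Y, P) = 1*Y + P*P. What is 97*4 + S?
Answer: 420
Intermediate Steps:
I(Y, P) = Y + P**2
S = 32 (S = (-5 + (-1)**2)*(-8) = (-5 + 1)*(-8) = -4*(-8) = 32)
97*4 + S = 97*4 + 32 = 388 + 32 = 420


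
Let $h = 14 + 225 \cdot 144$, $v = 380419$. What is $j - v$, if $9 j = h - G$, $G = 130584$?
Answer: $- \frac{3521941}{9} \approx -3.9133 \cdot 10^{5}$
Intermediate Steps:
$h = 32414$ ($h = 14 + 32400 = 32414$)
$j = - \frac{98170}{9}$ ($j = \frac{32414 - 130584}{9} = \frac{1}{9} \left(-98170\right) = - \frac{98170}{9} \approx -10908.0$)
$j - v = - \frac{98170}{9} - 380419 = - \frac{3521941}{9}$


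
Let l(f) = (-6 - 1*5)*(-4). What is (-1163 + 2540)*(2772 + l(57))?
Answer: 3877632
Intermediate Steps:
l(f) = 44 (l(f) = (-6 - 5)*(-4) = -11*(-4) = 44)
(-1163 + 2540)*(2772 + l(57)) = (-1163 + 2540)*(2772 + 44) = 1377*2816 = 3877632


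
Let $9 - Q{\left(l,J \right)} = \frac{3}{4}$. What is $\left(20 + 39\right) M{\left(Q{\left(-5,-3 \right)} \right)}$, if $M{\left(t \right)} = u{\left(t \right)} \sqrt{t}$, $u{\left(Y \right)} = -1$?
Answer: $- \frac{59 \sqrt{33}}{2} \approx -169.46$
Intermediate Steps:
$Q{\left(l,J \right)} = \frac{33}{4}$ ($Q{\left(l,J \right)} = 9 - \frac{3}{4} = \frac{33}{4}$)
$M{\left(t \right)} = - \sqrt{t}$
$\left(20 + 39\right) M{\left(Q{\left(-5,-3 \right)} \right)} = \left(20 + 39\right) \left(- \sqrt{\frac{33}{4}}\right) = 59 \left(- \frac{\sqrt{33}}{2}\right) = - \frac{59 \sqrt{33}}{2}$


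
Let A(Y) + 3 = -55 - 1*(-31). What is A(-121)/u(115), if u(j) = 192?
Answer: -9/64 ≈ -0.14063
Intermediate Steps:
A(Y) = -27 (A(Y) = -3 + (-55 - 1*(-31)) = -3 + (-55 + 31) = -3 - 24 = -27)
A(-121)/u(115) = -27/192 = -27*1/192 = -9/64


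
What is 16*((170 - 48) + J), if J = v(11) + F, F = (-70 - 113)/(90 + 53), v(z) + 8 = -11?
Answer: 232736/143 ≈ 1627.5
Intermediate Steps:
v(z) = -19 (v(z) = -8 - 11 = -19)
F = -183/143 ≈ -1.2797
J = -2900/143 (J = -19 - 183/143 = -2900/143 ≈ -20.280)
16*((170 - 48) + J) = 16*((170 - 48) - 2900/143) = 16*(122 - 2900/143) = 16*(14546/143) = 232736/143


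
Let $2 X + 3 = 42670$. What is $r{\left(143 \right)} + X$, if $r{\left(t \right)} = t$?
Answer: $\frac{42953}{2} \approx 21477.0$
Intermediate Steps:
$X = \frac{42667}{2}$ ($X = - \frac{3}{2} + \frac{1}{2} \cdot 42670 = - \frac{3}{2} + 21335 = \frac{42667}{2} \approx 21334.0$)
$r{\left(143 \right)} + X = 143 + \frac{42667}{2} = \frac{42953}{2}$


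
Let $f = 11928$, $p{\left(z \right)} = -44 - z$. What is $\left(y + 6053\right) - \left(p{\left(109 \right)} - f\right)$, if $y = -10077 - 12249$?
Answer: $-4192$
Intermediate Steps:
$y = -22326$ ($y = -10077 - 12249 = -22326$)
$\left(y + 6053\right) - \left(p{\left(109 \right)} - f\right) = \left(-22326 + 6053\right) - \left(\left(-44 - 109\right) - 11928\right) = -16273 - \left(\left(-44 - 109\right) - 11928\right) = -16273 - \left(-153 - 11928\right) = -16273 - -12081 = -16273 + 12081 = -4192$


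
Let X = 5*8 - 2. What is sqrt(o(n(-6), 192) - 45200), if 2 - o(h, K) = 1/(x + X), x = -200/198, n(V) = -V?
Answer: 15*I*sqrt(2693851426)/3662 ≈ 212.6*I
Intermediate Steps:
x = -100/99 (x = -200*1/198 = -100/99 ≈ -1.0101)
X = 38 (X = 40 - 2 = 38)
o(h, K) = 7225/3662 (o(h, K) = 2 - 1/(-100/99 + 38) = 2 - 1/3662/99 = 2 - 1*99/3662 = 2 - 99/3662 = 7225/3662)
sqrt(o(n(-6), 192) - 45200) = sqrt(7225/3662 - 45200) = sqrt(-165515175/3662) = 15*I*sqrt(2693851426)/3662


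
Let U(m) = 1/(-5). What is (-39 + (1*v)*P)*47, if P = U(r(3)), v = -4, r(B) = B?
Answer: -8977/5 ≈ -1795.4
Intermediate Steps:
U(m) = -⅕
P = -⅕ ≈ -0.20000
(-39 + (1*v)*P)*47 = (-39 + (1*(-4))*(-⅕))*47 = (-39 - 4*(-⅕))*47 = (-39 + ⅘)*47 = -191/5*47 = -8977/5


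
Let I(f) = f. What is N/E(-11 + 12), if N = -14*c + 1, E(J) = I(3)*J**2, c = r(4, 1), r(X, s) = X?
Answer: -55/3 ≈ -18.333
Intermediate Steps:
c = 4
E(J) = 3*J**2
N = -55 (N = -14*4 + 1 = -56 + 1 = -55)
N/E(-11 + 12) = -55*1/(3*(-11 + 12)**2) = -55/(3*1**2) = -55/(3*1) = -55/3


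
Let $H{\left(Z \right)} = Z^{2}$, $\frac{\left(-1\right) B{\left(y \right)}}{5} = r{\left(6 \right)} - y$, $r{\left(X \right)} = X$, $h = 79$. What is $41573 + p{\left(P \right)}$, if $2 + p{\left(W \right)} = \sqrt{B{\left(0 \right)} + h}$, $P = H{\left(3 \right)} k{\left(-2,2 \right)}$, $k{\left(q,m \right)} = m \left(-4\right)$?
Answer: $41578$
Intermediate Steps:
$B{\left(y \right)} = -30 + 5 y$ ($B{\left(y \right)} = - 5 \left(6 - y\right) = -30 + 5 y$)
$k{\left(q,m \right)} = - 4 m$
$P = -72$ ($P = 3^{2} \left(\left(-4\right) 2\right) = 9 \left(-8\right) = -72$)
$p{\left(W \right)} = 5$ ($p{\left(W \right)} = -2 + \sqrt{\left(-30 + 5 \cdot 0\right) + 79} = -2 + \sqrt{\left(-30 + 0\right) + 79} = -2 + \sqrt{-30 + 79} = -2 + \sqrt{49} = -2 + 7 = 5$)
$41573 + p{\left(P \right)} = 41573 + 5 = 41578$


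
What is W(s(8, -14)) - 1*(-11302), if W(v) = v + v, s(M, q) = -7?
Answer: 11288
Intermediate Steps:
W(v) = 2*v
W(s(8, -14)) - 1*(-11302) = 2*(-7) - 1*(-11302) = -14 + 11302 = 11288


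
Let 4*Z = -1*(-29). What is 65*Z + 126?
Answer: 2389/4 ≈ 597.25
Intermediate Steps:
Z = 29/4 (Z = (-1*(-29))/4 = (1/4)*29 = 29/4 ≈ 7.2500)
65*Z + 126 = 65*(29/4) + 126 = 1885/4 + 126 = 2389/4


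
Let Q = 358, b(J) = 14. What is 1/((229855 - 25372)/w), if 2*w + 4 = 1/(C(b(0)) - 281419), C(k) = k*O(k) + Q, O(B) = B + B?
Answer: -1122677/114784078254 ≈ -9.7808e-6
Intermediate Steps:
O(B) = 2*B
C(k) = 358 + 2*k**2 (C(k) = k*(2*k) + 358 = 2*k**2 + 358 = 358 + 2*k**2)
w = -1122677/561338 (w = -2 + 1/(2*((358 + 2*14**2) - 281419)) = -2 + 1/(2*((358 + 2*196) - 281419)) = -2 + 1/(2*((358 + 392) - 281419)) = -2 + 1/(2*(750 - 281419)) = -2 + (1/2)/(-280669) = -2 + (1/2)*(-1/280669) = -2 - 1/561338 = -1122677/561338 ≈ -2.0000)
1/((229855 - 25372)/w) = 1/((229855 - 25372)/(-1122677/561338)) = 1/(204483*(-561338/1122677)) = 1/(-114784078254/1122677) = -1122677/114784078254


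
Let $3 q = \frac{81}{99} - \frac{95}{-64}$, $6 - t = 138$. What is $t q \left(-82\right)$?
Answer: $\frac{66461}{8} \approx 8307.6$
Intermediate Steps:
$t = -132$ ($t = 6 - 138 = -132$)
$q = \frac{1621}{2112}$ ($q = \frac{\frac{81}{99} - \frac{95}{-64}}{3} = \frac{81 \cdot \frac{1}{99} - - \frac{95}{64}}{3} = \frac{\frac{9}{11} + \frac{95}{64}}{3} = \frac{1}{3} \cdot \frac{1621}{704} = \frac{1621}{2112} \approx 0.76752$)
$t q \left(-82\right) = \left(-132\right) \frac{1621}{2112} \left(-82\right) = \left(- \frac{1621}{16}\right) \left(-82\right) = \frac{66461}{8}$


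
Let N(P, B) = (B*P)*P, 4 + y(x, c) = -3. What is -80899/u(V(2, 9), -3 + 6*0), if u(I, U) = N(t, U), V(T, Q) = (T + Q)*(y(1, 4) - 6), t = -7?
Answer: 1651/3 ≈ 550.33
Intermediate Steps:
y(x, c) = -7 (y(x, c) = -4 - 3 = -7)
V(T, Q) = -13*Q - 13*T (V(T, Q) = (T + Q)*(-7 - 6) = (Q + T)*(-13) = -13*Q - 13*T)
N(P, B) = B*P²
u(I, U) = 49*U (u(I, U) = U*(-7)² = U*49 = 49*U)
-80899/u(V(2, 9), -3 + 6*0) = -80899*1/(49*(-3 + 6*0)) = -80899*1/(49*(-3 + 0)) = -80899/(49*(-3)) = -80899/(-147) = -80899*(-1/147) = 1651/3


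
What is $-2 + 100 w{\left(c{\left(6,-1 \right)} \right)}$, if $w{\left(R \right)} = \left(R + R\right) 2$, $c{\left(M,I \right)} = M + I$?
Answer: $1998$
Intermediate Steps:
$c{\left(M,I \right)} = I + M$
$w{\left(R \right)} = 4 R$ ($w{\left(R \right)} = 2 R 2 = 4 R$)
$-2 + 100 w{\left(c{\left(6,-1 \right)} \right)} = -2 + 100 \cdot 4 \left(-1 + 6\right) = -2 + 100 \cdot 4 \cdot 5 = -2 + 100 \cdot 20 = -2 + 2000 = 1998$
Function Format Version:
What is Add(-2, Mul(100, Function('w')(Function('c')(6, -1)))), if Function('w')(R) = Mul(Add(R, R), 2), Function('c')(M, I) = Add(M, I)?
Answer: 1998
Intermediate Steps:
Function('c')(M, I) = Add(I, M)
Function('w')(R) = Mul(4, R) (Function('w')(R) = Mul(Mul(2, R), 2) = Mul(4, R))
Add(-2, Mul(100, Function('w')(Function('c')(6, -1)))) = Add(-2, Mul(100, Mul(4, Add(-1, 6)))) = Add(-2, Mul(100, Mul(4, 5))) = Add(-2, Mul(100, 20)) = Add(-2, 2000) = 1998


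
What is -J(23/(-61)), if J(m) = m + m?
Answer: 46/61 ≈ 0.75410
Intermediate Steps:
J(m) = 2*m
-J(23/(-61)) = -2*23/(-61) = -2*23*(-1/61) = -2*(-23)/61 = -1*(-46/61) = 46/61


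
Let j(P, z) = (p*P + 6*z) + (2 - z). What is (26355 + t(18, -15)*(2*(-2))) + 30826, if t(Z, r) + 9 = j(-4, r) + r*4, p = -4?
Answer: 57685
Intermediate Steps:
j(P, z) = 2 - 4*P + 5*z (j(P, z) = (-4*P + 6*z) + (2 - z) = 2 - 4*P + 5*z)
t(Z, r) = 9 + 9*r (t(Z, r) = -9 + ((2 - 4*(-4) + 5*r) + r*4) = -9 + ((2 + 16 + 5*r) + 4*r) = -9 + ((18 + 5*r) + 4*r) = -9 + (18 + 9*r) = 9 + 9*r)
(26355 + t(18, -15)*(2*(-2))) + 30826 = (26355 + (9 + 9*(-15))*(2*(-2))) + 30826 = (26355 + (9 - 135)*(-4)) + 30826 = (26355 - 126*(-4)) + 30826 = (26355 + 504) + 30826 = 26859 + 30826 = 57685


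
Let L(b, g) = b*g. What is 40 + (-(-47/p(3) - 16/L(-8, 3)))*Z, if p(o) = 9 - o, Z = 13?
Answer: 799/6 ≈ 133.17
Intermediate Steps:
40 + (-(-47/p(3) - 16/L(-8, 3)))*Z = 40 - (-47/(9 - 1*3) - 16/((-8*3)))*13 = 40 - (-47/(9 - 3) - 16/(-24))*13 = 40 - (-47/6 - 16*(-1/24))*13 = 40 - (-47*⅙ + ⅔)*13 = 40 - (-47/6 + ⅔)*13 = 40 - 1*(-43/6)*13 = 40 + (43/6)*13 = 40 + 559/6 = 799/6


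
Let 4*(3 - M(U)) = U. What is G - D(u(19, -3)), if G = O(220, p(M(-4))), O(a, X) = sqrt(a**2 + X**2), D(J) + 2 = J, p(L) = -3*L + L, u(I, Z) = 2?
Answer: 4*sqrt(3029) ≈ 220.15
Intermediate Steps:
M(U) = 3 - U/4
p(L) = -2*L
D(J) = -2 + J
O(a, X) = sqrt(X**2 + a**2)
G = 4*sqrt(3029) (G = sqrt((-2*(3 - 1/4*(-4)))**2 + 220**2) = sqrt((-2*(3 + 1))**2 + 48400) = sqrt((-2*4)**2 + 48400) = sqrt((-8)**2 + 48400) = sqrt(64 + 48400) = sqrt(48464) = 4*sqrt(3029) ≈ 220.15)
G - D(u(19, -3)) = 4*sqrt(3029) - (-2 + 2) = 4*sqrt(3029) - 1*0 = 4*sqrt(3029) + 0 = 4*sqrt(3029)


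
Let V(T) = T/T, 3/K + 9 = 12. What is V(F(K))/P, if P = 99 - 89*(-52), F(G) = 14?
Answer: 1/4727 ≈ 0.00021155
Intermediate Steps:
K = 1 (K = 3/(-9 + 12) = 3/3 = 3*(1/3) = 1)
P = 4727 (P = 99 + 4628 = 4727)
V(T) = 1
V(F(K))/P = 1/4727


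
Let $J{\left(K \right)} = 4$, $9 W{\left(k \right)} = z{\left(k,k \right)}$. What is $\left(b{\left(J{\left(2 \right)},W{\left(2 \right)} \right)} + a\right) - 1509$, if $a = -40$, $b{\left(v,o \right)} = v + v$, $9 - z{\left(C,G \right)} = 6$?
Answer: $-1541$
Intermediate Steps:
$z{\left(C,G \right)} = 3$ ($z{\left(C,G \right)} = 9 - 6 = 3$)
$W{\left(k \right)} = \frac{1}{3}$ ($W{\left(k \right)} = \frac{1}{9} \cdot 3 = \frac{1}{3}$)
$b{\left(v,o \right)} = 2 v$
$\left(b{\left(J{\left(2 \right)},W{\left(2 \right)} \right)} + a\right) - 1509 = \left(2 \cdot 4 - 40\right) - 1509 = \left(8 - 40\right) - 1509 = -32 - 1509 = -1541$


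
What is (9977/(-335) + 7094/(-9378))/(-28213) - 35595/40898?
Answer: -1575516087626621/1812493172228310 ≈ -0.86925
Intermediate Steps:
(9977/(-335) + 7094/(-9378))/(-28213) - 35595/40898 = (9977*(-1/335) + 7094*(-1/9378))*(-1/28213) - 35595*1/40898 = (-9977/335 - 3547/4689)*(-1/28213) - 35595/40898 = -47970398/1570815*(-1/28213) - 35595/40898 = 47970398/44317403595 - 35595/40898 = -1575516087626621/1812493172228310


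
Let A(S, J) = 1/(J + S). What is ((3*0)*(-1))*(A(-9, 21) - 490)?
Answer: 0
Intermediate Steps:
((3*0)*(-1))*(A(-9, 21) - 490) = ((3*0)*(-1))*(1/(21 - 9) - 490) = (0*(-1))*(1/12 - 490) = 0*(1/12 - 490) = 0*(-5879/12) = 0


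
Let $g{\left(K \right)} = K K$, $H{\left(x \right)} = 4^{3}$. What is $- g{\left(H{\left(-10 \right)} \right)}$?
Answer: $-4096$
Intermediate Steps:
$H{\left(x \right)} = 64$
$g{\left(K \right)} = K^{2}$
$- g{\left(H{\left(-10 \right)} \right)} = - 64^{2} = \left(-1\right) 4096 = -4096$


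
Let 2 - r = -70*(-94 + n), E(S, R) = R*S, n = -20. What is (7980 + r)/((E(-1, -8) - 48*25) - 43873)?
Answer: -2/45065 ≈ -4.4380e-5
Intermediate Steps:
r = -7978 (r = 2 - (-70)*(-94 - 20) = 2 - (-70)*(-114) = 2 - 1*7980 = 2 - 7980 = -7978)
(7980 + r)/((E(-1, -8) - 48*25) - 43873) = (7980 - 7978)/((-8*(-1) - 48*25) - 43873) = 2/((8 - 1200) - 43873) = 2/(-1192 - 43873) = 2/(-45065) = 2*(-1/45065) = -2/45065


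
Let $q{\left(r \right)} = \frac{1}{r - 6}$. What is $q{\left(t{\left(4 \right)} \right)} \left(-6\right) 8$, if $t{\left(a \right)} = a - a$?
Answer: $8$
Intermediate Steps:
$t{\left(a \right)} = 0$
$q{\left(r \right)} = \frac{1}{-6 + r}$
$q{\left(t{\left(4 \right)} \right)} \left(-6\right) 8 = \frac{1}{-6 + 0} \left(-6\right) 8 = \frac{1}{-6} \left(-6\right) 8 = \left(- \frac{1}{6}\right) \left(-6\right) 8 = 1 \cdot 8 = 8$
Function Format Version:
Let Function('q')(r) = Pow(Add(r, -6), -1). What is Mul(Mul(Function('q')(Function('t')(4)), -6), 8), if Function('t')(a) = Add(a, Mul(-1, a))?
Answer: 8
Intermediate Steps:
Function('t')(a) = 0
Function('q')(r) = Pow(Add(-6, r), -1)
Mul(Mul(Function('q')(Function('t')(4)), -6), 8) = Mul(Mul(Pow(Add(-6, 0), -1), -6), 8) = Mul(Mul(Pow(-6, -1), -6), 8) = Mul(Mul(Rational(-1, 6), -6), 8) = Mul(1, 8) = 8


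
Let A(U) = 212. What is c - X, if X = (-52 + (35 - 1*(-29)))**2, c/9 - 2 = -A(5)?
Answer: -2034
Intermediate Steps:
c = -1890 (c = 18 + 9*(-1*212) = 18 + 9*(-212) = 18 - 1908 = -1890)
X = 144 (X = (-52 + (35 + 29))**2 = (-52 + 64)**2 = 12**2 = 144)
c - X = -1890 - 1*144 = -1890 - 144 = -2034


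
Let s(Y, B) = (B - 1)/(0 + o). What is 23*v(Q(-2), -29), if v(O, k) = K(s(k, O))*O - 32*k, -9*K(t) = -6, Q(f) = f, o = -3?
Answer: 63940/3 ≈ 21313.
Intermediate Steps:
s(Y, B) = 1/3 - B/3 (s(Y, B) = (B - 1)/(0 - 3) = (-1 + B)/(-3) = (-1 + B)*(-1/3) = 1/3 - B/3)
K(t) = 2/3 (K(t) = -1/9*(-6) = 2/3)
v(O, k) = -32*k + 2*O/3 (v(O, k) = 2*O/3 - 32*k = -32*k + 2*O/3)
23*v(Q(-2), -29) = 23*(-32*(-29) + (2/3)*(-2)) = 23*(928 - 4/3) = 23*(2780/3) = 63940/3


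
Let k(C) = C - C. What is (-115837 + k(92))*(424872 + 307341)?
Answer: -84817357281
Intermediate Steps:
k(C) = 0
(-115837 + k(92))*(424872 + 307341) = (-115837 + 0)*(424872 + 307341) = -115837*732213 = -84817357281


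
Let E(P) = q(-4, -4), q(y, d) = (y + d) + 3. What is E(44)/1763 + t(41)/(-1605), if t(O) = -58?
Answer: 94229/2829615 ≈ 0.033301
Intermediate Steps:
q(y, d) = 3 + d + y (q(y, d) = (d + y) + 3 = 3 + d + y)
E(P) = -5 (E(P) = 3 - 4 - 4 = -5)
E(44)/1763 + t(41)/(-1605) = -5/1763 - 58/(-1605) = -5*1/1763 - 58*(-1/1605) = -5/1763 + 58/1605 = 94229/2829615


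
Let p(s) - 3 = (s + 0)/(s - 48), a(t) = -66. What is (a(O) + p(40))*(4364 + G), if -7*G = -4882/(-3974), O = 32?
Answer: -4127357580/13909 ≈ -2.9674e+5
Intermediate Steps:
G = -2441/13909 (G = -(-4882)/(7*(-3974)) = -(-4882)*(-1)/(7*3974) = -⅐*2441/1987 = -2441/13909 ≈ -0.17550)
p(s) = 3 + s/(-48 + s) (p(s) = 3 + (s + 0)/(s - 48) = 3 + s/(-48 + s))
(a(O) + p(40))*(4364 + G) = (-66 + 4*(-36 + 40)/(-48 + 40))*(4364 - 2441/13909) = (-66 + 4*4/(-8))*(60696435/13909) = (-66 + 4*(-⅛)*4)*(60696435/13909) = (-66 - 2)*(60696435/13909) = -68*60696435/13909 = -4127357580/13909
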